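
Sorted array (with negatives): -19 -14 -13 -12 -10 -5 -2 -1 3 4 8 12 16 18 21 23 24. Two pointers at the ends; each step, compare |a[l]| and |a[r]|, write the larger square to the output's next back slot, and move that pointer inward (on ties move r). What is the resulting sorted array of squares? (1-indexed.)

[1,17] |-19|<=|24| out[17]=576 → r--
[1,16] |-19|<=|23| out[16]=529 → r--
[1,15] |-19|<=|21| out[15]=441 → r--
[1,14] |-19|>|18| out[14]=361 → l++
[2,14] |-14|<=|18| out[13]=324 → r--
[2,13] |-14|<=|16| out[12]=256 → r--
[2,12] |-14|>|12| out[11]=196 → l++
[3,12] |-13|>|12| out[10]=169 → l++
[4,12] |-12|<=|12| out[9]=144 → r--
[4,11] |-12|>|8| out[8]=144 → l++
[5,11] |-10|>|8| out[7]=100 → l++
[6,11] |-5|<=|8| out[6]=64 → r--
[6,10] |-5|>|4| out[5]=25 → l++
[7,10] |-2|<=|4| out[4]=16 → r--
[7,9] |-2|<=|3| out[3]=9 → r--
[7,8] |-2|>|-1| out[2]=4 → l++
[8,8] |-1|<=|-1| out[1]=1 → r--

[1, 4, 9, 16, 25, 64, 100, 144, 144, 169, 196, 256, 324, 361, 441, 529, 576]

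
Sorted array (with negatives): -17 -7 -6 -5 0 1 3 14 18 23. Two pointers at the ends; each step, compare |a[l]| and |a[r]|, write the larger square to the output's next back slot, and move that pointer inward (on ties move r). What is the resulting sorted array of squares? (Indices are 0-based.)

[0, 1, 9, 25, 36, 49, 196, 289, 324, 529]

[0,9] |-17|<=|23| out[9]=529 → r--
[0,8] |-17|<=|18| out[8]=324 → r--
[0,7] |-17|>|14| out[7]=289 → l++
[1,7] |-7|<=|14| out[6]=196 → r--
[1,6] |-7|>|3| out[5]=49 → l++
[2,6] |-6|>|3| out[4]=36 → l++
[3,6] |-5|>|3| out[3]=25 → l++
[4,6] |0|<=|3| out[2]=9 → r--
[4,5] |0|<=|1| out[1]=1 → r--
[4,4] |0|<=|0| out[0]=0 → r--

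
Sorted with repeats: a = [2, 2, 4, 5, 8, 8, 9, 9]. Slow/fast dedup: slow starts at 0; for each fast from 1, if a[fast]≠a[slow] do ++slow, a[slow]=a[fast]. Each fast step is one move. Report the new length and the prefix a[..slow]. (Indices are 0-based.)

(s=0,f=1) a[fast]=2=a[slow] dup → fast++
(s=0,f=2) a[fast]=4≠a[slow]=2 write a[1]=4 → slow++,fast++
(s=1,f=3) a[fast]=5≠a[slow]=4 write a[2]=5 → slow++,fast++
(s=2,f=4) a[fast]=8≠a[slow]=5 write a[3]=8 → slow++,fast++
(s=3,f=5) a[fast]=8=a[slow] dup → fast++
(s=3,f=6) a[fast]=9≠a[slow]=8 write a[4]=9 → slow++,fast++
(s=4,f=7) a[fast]=9=a[slow] dup → fast++

length 5; prefix = [2, 4, 5, 8, 9]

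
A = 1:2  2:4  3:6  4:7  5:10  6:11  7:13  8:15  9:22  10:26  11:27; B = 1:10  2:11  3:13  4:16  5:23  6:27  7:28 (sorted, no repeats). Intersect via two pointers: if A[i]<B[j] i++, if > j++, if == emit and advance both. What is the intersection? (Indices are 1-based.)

[i=1,j=1] 2<10 → i++
[i=2,j=1] 4<10 → i++
[i=3,j=1] 6<10 → i++
[i=4,j=1] 7<10 → i++
[i=5,j=1] 10==10 emit → i++,j++
[i=6,j=2] 11==11 emit → i++,j++
[i=7,j=3] 13==13 emit → i++,j++
[i=8,j=4] 15<16 → i++
[i=9,j=4] 22>16 → j++
[i=9,j=5] 22<23 → i++
[i=10,j=5] 26>23 → j++
[i=10,j=6] 26<27 → i++
[i=11,j=6] 27==27 emit → i++,j++

intersection = [10, 11, 13, 27]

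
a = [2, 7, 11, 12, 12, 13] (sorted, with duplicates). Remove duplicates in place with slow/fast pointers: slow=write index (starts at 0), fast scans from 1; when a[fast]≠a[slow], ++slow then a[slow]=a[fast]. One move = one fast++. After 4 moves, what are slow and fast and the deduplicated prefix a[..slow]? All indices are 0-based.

slow=3, fast=5, prefix=[2, 7, 11, 12]

(s=0,f=1) a[fast]=7≠a[slow]=2 write a[1]=7 → slow++,fast++
(s=1,f=2) a[fast]=11≠a[slow]=7 write a[2]=11 → slow++,fast++
(s=2,f=3) a[fast]=12≠a[slow]=11 write a[3]=12 → slow++,fast++
(s=3,f=4) a[fast]=12=a[slow] dup → fast++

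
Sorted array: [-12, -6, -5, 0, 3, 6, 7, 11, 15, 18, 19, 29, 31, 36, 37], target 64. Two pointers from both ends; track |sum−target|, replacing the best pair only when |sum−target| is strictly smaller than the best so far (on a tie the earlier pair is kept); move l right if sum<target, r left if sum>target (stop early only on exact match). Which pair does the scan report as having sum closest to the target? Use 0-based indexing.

[0,14] -12+37=25 d=39 * → l++
[1,14] -6+37=31 d=33 * → l++
[2,14] -5+37=32 d=32 * → l++
[3,14] 0+37=37 d=27 * → l++
[4,14] 3+37=40 d=24 * → l++
[5,14] 6+37=43 d=21 * → l++
[6,14] 7+37=44 d=20 * → l++
[7,14] 11+37=48 d=16 * → l++
[8,14] 15+37=52 d=12 * → l++
[9,14] 18+37=55 d=9 * → l++
[10,14] 19+37=56 d=8 * → l++
[11,14] 29+37=66 d=2 * → r--
[11,13] 29+36=65 d=1 * → r--
[11,12] 29+31=60 d=4 → l++

pair (29, 36) with sum 65 (|Δ|=1)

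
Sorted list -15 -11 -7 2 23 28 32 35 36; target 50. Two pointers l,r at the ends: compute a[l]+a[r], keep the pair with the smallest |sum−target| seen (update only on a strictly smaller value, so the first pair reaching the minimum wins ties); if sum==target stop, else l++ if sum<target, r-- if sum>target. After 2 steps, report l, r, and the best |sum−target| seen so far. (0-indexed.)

l=0 r=8: -15+36=21 d=29 *, l++
l=1 r=8: -11+36=25 d=25 *, l++

l=2, r=8, best |Δ|=25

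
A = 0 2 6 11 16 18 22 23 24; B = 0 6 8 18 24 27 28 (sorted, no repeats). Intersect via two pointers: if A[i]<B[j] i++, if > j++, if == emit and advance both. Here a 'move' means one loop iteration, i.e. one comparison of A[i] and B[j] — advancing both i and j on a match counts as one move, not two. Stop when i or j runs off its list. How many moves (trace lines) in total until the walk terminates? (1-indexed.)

[i=1,j=1] 0==0 emit → i++,j++
[i=2,j=2] 2<6 → i++
[i=3,j=2] 6==6 emit → i++,j++
[i=4,j=3] 11>8 → j++
[i=4,j=4] 11<18 → i++
[i=5,j=4] 16<18 → i++
[i=6,j=4] 18==18 emit → i++,j++
[i=7,j=5] 22<24 → i++
[i=8,j=5] 23<24 → i++
[i=9,j=5] 24==24 emit → i++,j++

10 moves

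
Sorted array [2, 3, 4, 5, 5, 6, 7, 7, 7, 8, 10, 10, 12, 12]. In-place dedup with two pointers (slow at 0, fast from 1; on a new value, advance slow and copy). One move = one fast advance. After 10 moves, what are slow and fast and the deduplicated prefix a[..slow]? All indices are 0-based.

slow=7, fast=11, prefix=[2, 3, 4, 5, 6, 7, 8, 10]

(s=0,f=1) a[fast]=3≠a[slow]=2 write a[1]=3 → slow++,fast++
(s=1,f=2) a[fast]=4≠a[slow]=3 write a[2]=4 → slow++,fast++
(s=2,f=3) a[fast]=5≠a[slow]=4 write a[3]=5 → slow++,fast++
(s=3,f=4) a[fast]=5=a[slow] dup → fast++
(s=3,f=5) a[fast]=6≠a[slow]=5 write a[4]=6 → slow++,fast++
(s=4,f=6) a[fast]=7≠a[slow]=6 write a[5]=7 → slow++,fast++
(s=5,f=7) a[fast]=7=a[slow] dup → fast++
(s=5,f=8) a[fast]=7=a[slow] dup → fast++
(s=5,f=9) a[fast]=8≠a[slow]=7 write a[6]=8 → slow++,fast++
(s=6,f=10) a[fast]=10≠a[slow]=8 write a[7]=10 → slow++,fast++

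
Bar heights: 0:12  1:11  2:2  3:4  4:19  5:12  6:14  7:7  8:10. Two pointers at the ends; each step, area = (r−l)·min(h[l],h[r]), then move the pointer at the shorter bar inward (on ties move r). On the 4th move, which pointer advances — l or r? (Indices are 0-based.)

[0,8] min(12,10)*8=80 best=80 * → r--
[0,7] min(12,7)*7=49 best=80 → r--
[0,6] min(12,14)*6=72 best=80 → l++
[1,6] min(11,14)*5=55 best=80 → l++

l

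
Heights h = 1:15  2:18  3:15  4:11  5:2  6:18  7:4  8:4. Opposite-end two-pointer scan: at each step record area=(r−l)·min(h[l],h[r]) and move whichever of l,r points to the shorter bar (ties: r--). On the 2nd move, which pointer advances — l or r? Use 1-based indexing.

[1,8] min(15,4)*7=28 best=28 * → r--
[1,7] min(15,4)*6=24 best=28 → r--

r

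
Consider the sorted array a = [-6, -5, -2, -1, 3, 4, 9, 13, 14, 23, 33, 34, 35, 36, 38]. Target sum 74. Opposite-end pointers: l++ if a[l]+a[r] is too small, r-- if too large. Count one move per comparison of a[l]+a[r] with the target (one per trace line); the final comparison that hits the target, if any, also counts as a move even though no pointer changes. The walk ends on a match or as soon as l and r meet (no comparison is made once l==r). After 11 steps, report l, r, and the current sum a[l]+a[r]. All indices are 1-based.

l=1 r=15: -6+38=32 <74, l++
l=2 r=15: -5+38=33 <74, l++
l=3 r=15: -2+38=36 <74, l++
l=4 r=15: -1+38=37 <74, l++
l=5 r=15: 3+38=41 <74, l++
l=6 r=15: 4+38=42 <74, l++
l=7 r=15: 9+38=47 <74, l++
l=8 r=15: 13+38=51 <74, l++
l=9 r=15: 14+38=52 <74, l++
l=10 r=15: 23+38=61 <74, l++
l=11 r=15: 33+38=71 <74, l++

l=12, r=15, sum=72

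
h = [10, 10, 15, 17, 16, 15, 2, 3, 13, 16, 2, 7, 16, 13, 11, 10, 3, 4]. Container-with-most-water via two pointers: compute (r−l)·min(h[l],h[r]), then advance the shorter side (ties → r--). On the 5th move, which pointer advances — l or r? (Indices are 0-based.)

[0,17] min(10,4)*17=68 best=68 * → r--
[0,16] min(10,3)*16=48 best=68 → r--
[0,15] min(10,10)*15=150 best=150 * → r--
[0,14] min(10,11)*14=140 best=150 → l++
[1,14] min(10,11)*13=130 best=150 → l++

l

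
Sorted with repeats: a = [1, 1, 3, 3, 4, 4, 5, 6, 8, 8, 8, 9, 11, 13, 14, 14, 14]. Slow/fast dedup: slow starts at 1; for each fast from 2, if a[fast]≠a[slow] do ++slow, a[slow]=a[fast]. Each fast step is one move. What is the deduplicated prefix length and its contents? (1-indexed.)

length 10; prefix = [1, 3, 4, 5, 6, 8, 9, 11, 13, 14]

(s=1,f=2) a[fast]=1=a[slow] dup → fast++
(s=1,f=3) a[fast]=3≠a[slow]=1 write a[2]=3 → slow++,fast++
(s=2,f=4) a[fast]=3=a[slow] dup → fast++
(s=2,f=5) a[fast]=4≠a[slow]=3 write a[3]=4 → slow++,fast++
(s=3,f=6) a[fast]=4=a[slow] dup → fast++
(s=3,f=7) a[fast]=5≠a[slow]=4 write a[4]=5 → slow++,fast++
(s=4,f=8) a[fast]=6≠a[slow]=5 write a[5]=6 → slow++,fast++
(s=5,f=9) a[fast]=8≠a[slow]=6 write a[6]=8 → slow++,fast++
(s=6,f=10) a[fast]=8=a[slow] dup → fast++
(s=6,f=11) a[fast]=8=a[slow] dup → fast++
(s=6,f=12) a[fast]=9≠a[slow]=8 write a[7]=9 → slow++,fast++
(s=7,f=13) a[fast]=11≠a[slow]=9 write a[8]=11 → slow++,fast++
(s=8,f=14) a[fast]=13≠a[slow]=11 write a[9]=13 → slow++,fast++
(s=9,f=15) a[fast]=14≠a[slow]=13 write a[10]=14 → slow++,fast++
(s=10,f=16) a[fast]=14=a[slow] dup → fast++
(s=10,f=17) a[fast]=14=a[slow] dup → fast++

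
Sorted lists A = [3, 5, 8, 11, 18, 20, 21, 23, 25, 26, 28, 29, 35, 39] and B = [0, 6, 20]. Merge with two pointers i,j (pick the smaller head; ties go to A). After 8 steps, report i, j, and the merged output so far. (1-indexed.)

[i=1,j=1] A[i]=3>B[j]=0 take 0 → j++
[i=1,j=2] A[i]=3<=B[j]=6 take 3 → i++
[i=2,j=2] A[i]=5<=B[j]=6 take 5 → i++
[i=3,j=2] A[i]=8>B[j]=6 take 6 → j++
[i=3,j=3] A[i]=8<=B[j]=20 take 8 → i++
[i=4,j=3] A[i]=11<=B[j]=20 take 11 → i++
[i=5,j=3] A[i]=18<=B[j]=20 take 18 → i++
[i=6,j=3] A[i]=20<=B[j]=20 take 20 → i++

i=7, j=3, merged so far=[0, 3, 5, 6, 8, 11, 18, 20]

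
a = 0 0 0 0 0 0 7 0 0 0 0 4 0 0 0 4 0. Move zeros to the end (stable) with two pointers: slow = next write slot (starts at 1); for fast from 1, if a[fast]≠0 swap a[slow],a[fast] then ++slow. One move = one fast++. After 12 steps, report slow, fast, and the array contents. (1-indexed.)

slow=3, fast=13, a=[7, 4, 0, 0, 0, 0, 0, 0, 0, 0, 0, 0, 0, 0, 0, 4, 0]

slow=1 fast=1: a[fast]=0, fast++
slow=1 fast=2: a[fast]=0, fast++
slow=1 fast=3: a[fast]=0, fast++
slow=1 fast=4: a[fast]=0, fast++
slow=1 fast=5: a[fast]=0, fast++
slow=1 fast=6: a[fast]=0, fast++
slow=1 fast=7: a[fast]=7≠0 swap→a[1]=7, slow++,fast++
slow=2 fast=8: a[fast]=0, fast++
slow=2 fast=9: a[fast]=0, fast++
slow=2 fast=10: a[fast]=0, fast++
slow=2 fast=11: a[fast]=0, fast++
slow=2 fast=12: a[fast]=4≠0 swap→a[2]=4, slow++,fast++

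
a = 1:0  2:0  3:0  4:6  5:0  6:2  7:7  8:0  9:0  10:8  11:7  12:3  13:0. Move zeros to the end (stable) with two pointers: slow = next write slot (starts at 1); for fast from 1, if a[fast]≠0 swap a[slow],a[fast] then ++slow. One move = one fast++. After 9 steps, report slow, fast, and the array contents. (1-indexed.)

slow=4, fast=10, a=[6, 2, 7, 0, 0, 0, 0, 0, 0, 8, 7, 3, 0]

slow=1 fast=1: a[fast]=0, fast++
slow=1 fast=2: a[fast]=0, fast++
slow=1 fast=3: a[fast]=0, fast++
slow=1 fast=4: a[fast]=6≠0 swap→a[1]=6, slow++,fast++
slow=2 fast=5: a[fast]=0, fast++
slow=2 fast=6: a[fast]=2≠0 swap→a[2]=2, slow++,fast++
slow=3 fast=7: a[fast]=7≠0 swap→a[3]=7, slow++,fast++
slow=4 fast=8: a[fast]=0, fast++
slow=4 fast=9: a[fast]=0, fast++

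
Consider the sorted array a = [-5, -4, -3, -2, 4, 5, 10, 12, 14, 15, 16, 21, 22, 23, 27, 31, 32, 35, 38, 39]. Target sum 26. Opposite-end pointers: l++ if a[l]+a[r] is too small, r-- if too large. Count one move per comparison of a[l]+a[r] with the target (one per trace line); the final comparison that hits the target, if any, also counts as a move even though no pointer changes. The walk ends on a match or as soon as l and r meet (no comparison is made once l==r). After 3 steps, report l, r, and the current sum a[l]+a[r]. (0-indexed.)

[0,19] -5+39=34 >26 → r--
[0,18] -5+38=33 >26 → r--
[0,17] -5+35=30 >26 → r--

l=0, r=16, sum=27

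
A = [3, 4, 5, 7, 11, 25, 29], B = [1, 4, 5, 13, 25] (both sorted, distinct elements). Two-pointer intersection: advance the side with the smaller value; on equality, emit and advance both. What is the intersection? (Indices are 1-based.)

intersection = [4, 5, 25]

[i=1,j=1] 3>1 → j++
[i=1,j=2] 3<4 → i++
[i=2,j=2] 4==4 emit → i++,j++
[i=3,j=3] 5==5 emit → i++,j++
[i=4,j=4] 7<13 → i++
[i=5,j=4] 11<13 → i++
[i=6,j=4] 25>13 → j++
[i=6,j=5] 25==25 emit → i++,j++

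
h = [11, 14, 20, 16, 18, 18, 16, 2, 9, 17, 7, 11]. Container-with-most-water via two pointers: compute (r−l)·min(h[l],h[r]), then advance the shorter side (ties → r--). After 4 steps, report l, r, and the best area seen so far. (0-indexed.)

l=0 r=11: min(11,11)*11=121 best=121 *, r--
l=0 r=10: min(11,7)*10=70 best=121, r--
l=0 r=9: min(11,17)*9=99 best=121, l++
l=1 r=9: min(14,17)*8=112 best=121, l++

l=2, r=9, best area=121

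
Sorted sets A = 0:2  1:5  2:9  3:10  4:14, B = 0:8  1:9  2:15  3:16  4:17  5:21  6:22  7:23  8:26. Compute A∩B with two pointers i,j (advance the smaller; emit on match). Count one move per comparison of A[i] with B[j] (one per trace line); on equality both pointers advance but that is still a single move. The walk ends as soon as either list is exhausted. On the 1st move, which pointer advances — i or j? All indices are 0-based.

i

[i=0,j=0] 2<8 → i++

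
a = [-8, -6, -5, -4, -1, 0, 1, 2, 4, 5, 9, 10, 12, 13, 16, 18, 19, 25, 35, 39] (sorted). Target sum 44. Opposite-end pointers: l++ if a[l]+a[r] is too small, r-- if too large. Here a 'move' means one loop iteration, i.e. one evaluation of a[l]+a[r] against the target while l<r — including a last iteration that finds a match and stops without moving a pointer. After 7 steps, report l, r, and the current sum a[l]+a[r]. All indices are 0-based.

l=7, r=19, sum=41

[0,19] -8+39=31 <44 → l++
[1,19] -6+39=33 <44 → l++
[2,19] -5+39=34 <44 → l++
[3,19] -4+39=35 <44 → l++
[4,19] -1+39=38 <44 → l++
[5,19] 0+39=39 <44 → l++
[6,19] 1+39=40 <44 → l++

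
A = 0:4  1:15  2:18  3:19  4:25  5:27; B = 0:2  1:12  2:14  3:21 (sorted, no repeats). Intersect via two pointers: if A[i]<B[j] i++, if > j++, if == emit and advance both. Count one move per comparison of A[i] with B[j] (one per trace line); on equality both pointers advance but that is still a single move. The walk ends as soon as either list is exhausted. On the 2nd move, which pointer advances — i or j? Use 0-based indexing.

i

[i=0,j=0] 4>2 → j++
[i=0,j=1] 4<12 → i++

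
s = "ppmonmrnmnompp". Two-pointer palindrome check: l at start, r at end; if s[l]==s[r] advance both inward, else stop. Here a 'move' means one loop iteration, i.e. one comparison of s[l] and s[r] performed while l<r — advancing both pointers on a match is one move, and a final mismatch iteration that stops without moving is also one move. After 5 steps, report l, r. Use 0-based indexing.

l=0 r=13: 'p'=='p', l++,r--
l=1 r=12: 'p'=='p', l++,r--
l=2 r=11: 'm'=='m', l++,r--
l=3 r=10: 'o'=='o', l++,r--
l=4 r=9: 'n'=='n', l++,r--

l=5, r=8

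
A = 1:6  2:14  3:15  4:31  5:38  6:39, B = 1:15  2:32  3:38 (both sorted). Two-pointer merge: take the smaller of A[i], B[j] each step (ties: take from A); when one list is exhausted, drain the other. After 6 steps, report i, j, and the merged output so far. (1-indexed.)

[i=1,j=1] A[i]=6<=B[j]=15 take 6 → i++
[i=2,j=1] A[i]=14<=B[j]=15 take 14 → i++
[i=3,j=1] A[i]=15<=B[j]=15 take 15 → i++
[i=4,j=1] A[i]=31>B[j]=15 take 15 → j++
[i=4,j=2] A[i]=31<=B[j]=32 take 31 → i++
[i=5,j=2] A[i]=38>B[j]=32 take 32 → j++

i=5, j=3, merged so far=[6, 14, 15, 15, 31, 32]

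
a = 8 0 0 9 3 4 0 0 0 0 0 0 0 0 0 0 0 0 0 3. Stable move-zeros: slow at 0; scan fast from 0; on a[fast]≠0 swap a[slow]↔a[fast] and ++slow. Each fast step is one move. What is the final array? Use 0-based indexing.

slow=0 fast=0: a[fast]=8≠0 swap→a[0]=8, slow++,fast++
slow=1 fast=1: a[fast]=0, fast++
slow=1 fast=2: a[fast]=0, fast++
slow=1 fast=3: a[fast]=9≠0 swap→a[1]=9, slow++,fast++
slow=2 fast=4: a[fast]=3≠0 swap→a[2]=3, slow++,fast++
slow=3 fast=5: a[fast]=4≠0 swap→a[3]=4, slow++,fast++
slow=4 fast=6: a[fast]=0, fast++
slow=4 fast=7: a[fast]=0, fast++
slow=4 fast=8: a[fast]=0, fast++
slow=4 fast=9: a[fast]=0, fast++
slow=4 fast=10: a[fast]=0, fast++
slow=4 fast=11: a[fast]=0, fast++
slow=4 fast=12: a[fast]=0, fast++
slow=4 fast=13: a[fast]=0, fast++
slow=4 fast=14: a[fast]=0, fast++
slow=4 fast=15: a[fast]=0, fast++
slow=4 fast=16: a[fast]=0, fast++
slow=4 fast=17: a[fast]=0, fast++
slow=4 fast=18: a[fast]=0, fast++
slow=4 fast=19: a[fast]=3≠0 swap→a[4]=3, slow++,fast++

[8, 9, 3, 4, 3, 0, 0, 0, 0, 0, 0, 0, 0, 0, 0, 0, 0, 0, 0, 0]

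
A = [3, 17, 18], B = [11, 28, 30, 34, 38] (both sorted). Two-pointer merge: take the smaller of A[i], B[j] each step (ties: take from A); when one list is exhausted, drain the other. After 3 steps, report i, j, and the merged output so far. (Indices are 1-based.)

[i=1,j=1] A[i]=3<=B[j]=11 take 3 → i++
[i=2,j=1] A[i]=17>B[j]=11 take 11 → j++
[i=2,j=2] A[i]=17<=B[j]=28 take 17 → i++

i=3, j=2, merged so far=[3, 11, 17]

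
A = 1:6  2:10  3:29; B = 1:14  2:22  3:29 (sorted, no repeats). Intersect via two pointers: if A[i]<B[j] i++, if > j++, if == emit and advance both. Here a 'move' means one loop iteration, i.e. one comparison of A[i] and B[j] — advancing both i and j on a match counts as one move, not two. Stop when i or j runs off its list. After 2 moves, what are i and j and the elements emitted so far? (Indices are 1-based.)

[i=1,j=1] 6<14 → i++
[i=2,j=1] 10<14 → i++

i=3, j=1, emitted=[]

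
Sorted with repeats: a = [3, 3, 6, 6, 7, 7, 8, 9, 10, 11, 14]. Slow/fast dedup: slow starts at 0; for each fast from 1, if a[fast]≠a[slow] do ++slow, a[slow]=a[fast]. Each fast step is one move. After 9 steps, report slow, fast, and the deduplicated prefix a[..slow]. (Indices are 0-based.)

(s=0,f=1) a[fast]=3=a[slow] dup → fast++
(s=0,f=2) a[fast]=6≠a[slow]=3 write a[1]=6 → slow++,fast++
(s=1,f=3) a[fast]=6=a[slow] dup → fast++
(s=1,f=4) a[fast]=7≠a[slow]=6 write a[2]=7 → slow++,fast++
(s=2,f=5) a[fast]=7=a[slow] dup → fast++
(s=2,f=6) a[fast]=8≠a[slow]=7 write a[3]=8 → slow++,fast++
(s=3,f=7) a[fast]=9≠a[slow]=8 write a[4]=9 → slow++,fast++
(s=4,f=8) a[fast]=10≠a[slow]=9 write a[5]=10 → slow++,fast++
(s=5,f=9) a[fast]=11≠a[slow]=10 write a[6]=11 → slow++,fast++

slow=6, fast=10, prefix=[3, 6, 7, 8, 9, 10, 11]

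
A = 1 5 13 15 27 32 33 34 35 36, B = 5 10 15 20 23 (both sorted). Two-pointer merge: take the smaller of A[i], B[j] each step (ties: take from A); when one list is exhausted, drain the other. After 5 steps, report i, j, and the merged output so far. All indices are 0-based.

i=0 j=0: A[i]=1<=B[j]=5 take 1, i++
i=1 j=0: A[i]=5<=B[j]=5 take 5, i++
i=2 j=0: A[i]=13>B[j]=5 take 5, j++
i=2 j=1: A[i]=13>B[j]=10 take 10, j++
i=2 j=2: A[i]=13<=B[j]=15 take 13, i++

i=3, j=2, merged so far=[1, 5, 5, 10, 13]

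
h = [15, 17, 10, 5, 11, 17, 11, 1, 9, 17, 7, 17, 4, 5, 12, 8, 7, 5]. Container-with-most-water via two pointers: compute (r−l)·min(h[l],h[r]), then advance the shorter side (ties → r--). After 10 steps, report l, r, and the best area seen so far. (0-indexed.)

l=0 r=17: min(15,5)*17=85 best=85 *, r--
l=0 r=16: min(15,7)*16=112 best=112 *, r--
l=0 r=15: min(15,8)*15=120 best=120 *, r--
l=0 r=14: min(15,12)*14=168 best=168 *, r--
l=0 r=13: min(15,5)*13=65 best=168, r--
l=0 r=12: min(15,4)*12=48 best=168, r--
l=0 r=11: min(15,17)*11=165 best=168, l++
l=1 r=11: min(17,17)*10=170 best=170 *, r--
l=1 r=10: min(17,7)*9=63 best=170, r--
l=1 r=9: min(17,17)*8=136 best=170, r--

l=1, r=8, best area=170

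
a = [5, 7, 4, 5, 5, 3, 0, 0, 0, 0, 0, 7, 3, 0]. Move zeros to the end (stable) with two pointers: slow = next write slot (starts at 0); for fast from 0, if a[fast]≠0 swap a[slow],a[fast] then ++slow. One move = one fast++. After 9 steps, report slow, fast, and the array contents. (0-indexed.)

slow=6, fast=9, a=[5, 7, 4, 5, 5, 3, 0, 0, 0, 0, 0, 7, 3, 0]

slow=0 fast=0: a[fast]=5≠0 swap→a[0]=5, slow++,fast++
slow=1 fast=1: a[fast]=7≠0 swap→a[1]=7, slow++,fast++
slow=2 fast=2: a[fast]=4≠0 swap→a[2]=4, slow++,fast++
slow=3 fast=3: a[fast]=5≠0 swap→a[3]=5, slow++,fast++
slow=4 fast=4: a[fast]=5≠0 swap→a[4]=5, slow++,fast++
slow=5 fast=5: a[fast]=3≠0 swap→a[5]=3, slow++,fast++
slow=6 fast=6: a[fast]=0, fast++
slow=6 fast=7: a[fast]=0, fast++
slow=6 fast=8: a[fast]=0, fast++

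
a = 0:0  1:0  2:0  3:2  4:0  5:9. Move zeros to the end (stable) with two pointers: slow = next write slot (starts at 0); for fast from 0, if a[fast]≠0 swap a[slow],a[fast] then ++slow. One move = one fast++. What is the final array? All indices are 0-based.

[2, 9, 0, 0, 0, 0]

(s=0,f=0) a[fast]=0 → fast++
(s=0,f=1) a[fast]=0 → fast++
(s=0,f=2) a[fast]=0 → fast++
(s=0,f=3) a[fast]=2≠0 swap→a[0]=2 → slow++,fast++
(s=1,f=4) a[fast]=0 → fast++
(s=1,f=5) a[fast]=9≠0 swap→a[1]=9 → slow++,fast++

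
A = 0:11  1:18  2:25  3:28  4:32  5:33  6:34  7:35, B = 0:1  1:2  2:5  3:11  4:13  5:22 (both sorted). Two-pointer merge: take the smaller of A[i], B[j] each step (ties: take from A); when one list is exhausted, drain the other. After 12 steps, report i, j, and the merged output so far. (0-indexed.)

i=0 j=0: A[i]=11>B[j]=1 take 1, j++
i=0 j=1: A[i]=11>B[j]=2 take 2, j++
i=0 j=2: A[i]=11>B[j]=5 take 5, j++
i=0 j=3: A[i]=11<=B[j]=11 take 11, i++
i=1 j=3: A[i]=18>B[j]=11 take 11, j++
i=1 j=4: A[i]=18>B[j]=13 take 13, j++
i=1 j=5: A[i]=18<=B[j]=22 take 18, i++
i=2 j=5: A[i]=25>B[j]=22 take 22, j++
i=2 j=6: B done, take A[i]=25, i++
i=3 j=6: B done, take A[i]=28, i++
i=4 j=6: B done, take A[i]=32, i++
i=5 j=6: B done, take A[i]=33, i++

i=6, j=6, merged so far=[1, 2, 5, 11, 11, 13, 18, 22, 25, 28, 32, 33]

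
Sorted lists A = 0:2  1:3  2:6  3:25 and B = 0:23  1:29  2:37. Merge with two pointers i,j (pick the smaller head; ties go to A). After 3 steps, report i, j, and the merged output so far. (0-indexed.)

i=0 j=0: A[i]=2<=B[j]=23 take 2, i++
i=1 j=0: A[i]=3<=B[j]=23 take 3, i++
i=2 j=0: A[i]=6<=B[j]=23 take 6, i++

i=3, j=0, merged so far=[2, 3, 6]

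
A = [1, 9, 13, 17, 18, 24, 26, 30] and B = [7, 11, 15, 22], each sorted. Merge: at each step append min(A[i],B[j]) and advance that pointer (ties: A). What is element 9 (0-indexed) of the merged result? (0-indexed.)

merged[9] = 24

[i=0,j=0] A[i]=1<=B[j]=7 take 1 → i++
[i=1,j=0] A[i]=9>B[j]=7 take 7 → j++
[i=1,j=1] A[i]=9<=B[j]=11 take 9 → i++
[i=2,j=1] A[i]=13>B[j]=11 take 11 → j++
[i=2,j=2] A[i]=13<=B[j]=15 take 13 → i++
[i=3,j=2] A[i]=17>B[j]=15 take 15 → j++
[i=3,j=3] A[i]=17<=B[j]=22 take 17 → i++
[i=4,j=3] A[i]=18<=B[j]=22 take 18 → i++
[i=5,j=3] A[i]=24>B[j]=22 take 22 → j++
[i=5,j=4] B done, take A[i]=24 → i++
[i=6,j=4] B done, take A[i]=26 → i++
[i=7,j=4] B done, take A[i]=30 → i++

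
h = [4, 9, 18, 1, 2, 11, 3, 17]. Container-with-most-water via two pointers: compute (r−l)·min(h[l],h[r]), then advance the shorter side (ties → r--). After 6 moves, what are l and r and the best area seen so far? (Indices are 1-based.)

[1,8] min(4,17)*7=28 best=28 * → l++
[2,8] min(9,17)*6=54 best=54 * → l++
[3,8] min(18,17)*5=85 best=85 * → r--
[3,7] min(18,3)*4=12 best=85 → r--
[3,6] min(18,11)*3=33 best=85 → r--
[3,5] min(18,2)*2=4 best=85 → r--

l=3, r=4, best area=85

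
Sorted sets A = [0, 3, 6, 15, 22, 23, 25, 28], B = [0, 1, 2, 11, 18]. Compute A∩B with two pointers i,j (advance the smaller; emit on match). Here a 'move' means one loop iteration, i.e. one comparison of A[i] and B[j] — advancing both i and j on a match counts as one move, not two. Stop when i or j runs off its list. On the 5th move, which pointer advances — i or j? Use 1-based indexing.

i=1 j=1: 0==0 emit, i++,j++
i=2 j=2: 3>1, j++
i=2 j=3: 3>2, j++
i=2 j=4: 3<11, i++
i=3 j=4: 6<11, i++

i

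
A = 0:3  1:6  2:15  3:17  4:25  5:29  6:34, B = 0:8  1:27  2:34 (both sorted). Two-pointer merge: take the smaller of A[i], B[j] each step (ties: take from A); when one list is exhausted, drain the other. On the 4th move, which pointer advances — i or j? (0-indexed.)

i=0 j=0: A[i]=3<=B[j]=8 take 3, i++
i=1 j=0: A[i]=6<=B[j]=8 take 6, i++
i=2 j=0: A[i]=15>B[j]=8 take 8, j++
i=2 j=1: A[i]=15<=B[j]=27 take 15, i++

i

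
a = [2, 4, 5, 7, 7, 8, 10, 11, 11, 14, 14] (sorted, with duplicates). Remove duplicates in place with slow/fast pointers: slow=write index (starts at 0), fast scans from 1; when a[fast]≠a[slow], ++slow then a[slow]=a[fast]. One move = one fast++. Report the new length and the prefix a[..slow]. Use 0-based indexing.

(s=0,f=1) a[fast]=4≠a[slow]=2 write a[1]=4 → slow++,fast++
(s=1,f=2) a[fast]=5≠a[slow]=4 write a[2]=5 → slow++,fast++
(s=2,f=3) a[fast]=7≠a[slow]=5 write a[3]=7 → slow++,fast++
(s=3,f=4) a[fast]=7=a[slow] dup → fast++
(s=3,f=5) a[fast]=8≠a[slow]=7 write a[4]=8 → slow++,fast++
(s=4,f=6) a[fast]=10≠a[slow]=8 write a[5]=10 → slow++,fast++
(s=5,f=7) a[fast]=11≠a[slow]=10 write a[6]=11 → slow++,fast++
(s=6,f=8) a[fast]=11=a[slow] dup → fast++
(s=6,f=9) a[fast]=14≠a[slow]=11 write a[7]=14 → slow++,fast++
(s=7,f=10) a[fast]=14=a[slow] dup → fast++

length 8; prefix = [2, 4, 5, 7, 8, 10, 11, 14]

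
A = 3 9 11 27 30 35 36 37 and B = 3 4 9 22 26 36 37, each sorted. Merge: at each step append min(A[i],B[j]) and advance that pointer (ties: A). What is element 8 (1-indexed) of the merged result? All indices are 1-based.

i=1 j=1: A[i]=3<=B[j]=3 take 3, i++
i=2 j=1: A[i]=9>B[j]=3 take 3, j++
i=2 j=2: A[i]=9>B[j]=4 take 4, j++
i=2 j=3: A[i]=9<=B[j]=9 take 9, i++
i=3 j=3: A[i]=11>B[j]=9 take 9, j++
i=3 j=4: A[i]=11<=B[j]=22 take 11, i++
i=4 j=4: A[i]=27>B[j]=22 take 22, j++
i=4 j=5: A[i]=27>B[j]=26 take 26, j++
i=4 j=6: A[i]=27<=B[j]=36 take 27, i++
i=5 j=6: A[i]=30<=B[j]=36 take 30, i++
i=6 j=6: A[i]=35<=B[j]=36 take 35, i++
i=7 j=6: A[i]=36<=B[j]=36 take 36, i++
i=8 j=6: A[i]=37>B[j]=36 take 36, j++
i=8 j=7: A[i]=37<=B[j]=37 take 37, i++
i=9 j=7: A done, take B[j]=37, j++

merged[8] = 26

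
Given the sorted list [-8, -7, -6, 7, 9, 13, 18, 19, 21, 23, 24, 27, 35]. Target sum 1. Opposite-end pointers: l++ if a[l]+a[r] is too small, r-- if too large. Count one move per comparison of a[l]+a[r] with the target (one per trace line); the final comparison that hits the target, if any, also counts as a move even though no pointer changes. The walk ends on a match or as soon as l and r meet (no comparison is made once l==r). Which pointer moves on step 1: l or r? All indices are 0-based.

[0,12] -8+35=27 >1 → r--

r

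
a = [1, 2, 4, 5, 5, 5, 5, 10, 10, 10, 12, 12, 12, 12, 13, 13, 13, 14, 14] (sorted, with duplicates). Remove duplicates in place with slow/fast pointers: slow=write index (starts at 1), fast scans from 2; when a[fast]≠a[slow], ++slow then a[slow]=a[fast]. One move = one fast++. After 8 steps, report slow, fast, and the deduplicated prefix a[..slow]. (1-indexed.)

(s=1,f=2) a[fast]=2≠a[slow]=1 write a[2]=2 → slow++,fast++
(s=2,f=3) a[fast]=4≠a[slow]=2 write a[3]=4 → slow++,fast++
(s=3,f=4) a[fast]=5≠a[slow]=4 write a[4]=5 → slow++,fast++
(s=4,f=5) a[fast]=5=a[slow] dup → fast++
(s=4,f=6) a[fast]=5=a[slow] dup → fast++
(s=4,f=7) a[fast]=5=a[slow] dup → fast++
(s=4,f=8) a[fast]=10≠a[slow]=5 write a[5]=10 → slow++,fast++
(s=5,f=9) a[fast]=10=a[slow] dup → fast++

slow=5, fast=10, prefix=[1, 2, 4, 5, 10]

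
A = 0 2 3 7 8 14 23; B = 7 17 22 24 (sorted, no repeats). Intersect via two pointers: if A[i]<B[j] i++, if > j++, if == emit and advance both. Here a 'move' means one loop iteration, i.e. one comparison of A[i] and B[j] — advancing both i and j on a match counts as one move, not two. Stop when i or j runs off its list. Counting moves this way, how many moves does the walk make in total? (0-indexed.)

[i=0,j=0] 0<7 → i++
[i=1,j=0] 2<7 → i++
[i=2,j=0] 3<7 → i++
[i=3,j=0] 7==7 emit → i++,j++
[i=4,j=1] 8<17 → i++
[i=5,j=1] 14<17 → i++
[i=6,j=1] 23>17 → j++
[i=6,j=2] 23>22 → j++
[i=6,j=3] 23<24 → i++

9 moves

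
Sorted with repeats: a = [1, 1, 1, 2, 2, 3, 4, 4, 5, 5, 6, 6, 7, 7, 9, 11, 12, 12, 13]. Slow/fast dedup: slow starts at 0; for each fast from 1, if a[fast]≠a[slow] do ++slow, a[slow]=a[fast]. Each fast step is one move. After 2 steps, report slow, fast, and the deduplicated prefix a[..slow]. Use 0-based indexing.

slow=0, fast=3, prefix=[1]

(s=0,f=1) a[fast]=1=a[slow] dup → fast++
(s=0,f=2) a[fast]=1=a[slow] dup → fast++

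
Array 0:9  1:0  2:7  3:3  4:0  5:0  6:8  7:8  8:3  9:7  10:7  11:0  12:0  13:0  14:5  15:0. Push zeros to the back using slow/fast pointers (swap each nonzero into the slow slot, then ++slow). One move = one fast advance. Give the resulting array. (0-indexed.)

[9, 7, 3, 8, 8, 3, 7, 7, 5, 0, 0, 0, 0, 0, 0, 0]

slow=0 fast=0: a[fast]=9≠0 swap→a[0]=9, slow++,fast++
slow=1 fast=1: a[fast]=0, fast++
slow=1 fast=2: a[fast]=7≠0 swap→a[1]=7, slow++,fast++
slow=2 fast=3: a[fast]=3≠0 swap→a[2]=3, slow++,fast++
slow=3 fast=4: a[fast]=0, fast++
slow=3 fast=5: a[fast]=0, fast++
slow=3 fast=6: a[fast]=8≠0 swap→a[3]=8, slow++,fast++
slow=4 fast=7: a[fast]=8≠0 swap→a[4]=8, slow++,fast++
slow=5 fast=8: a[fast]=3≠0 swap→a[5]=3, slow++,fast++
slow=6 fast=9: a[fast]=7≠0 swap→a[6]=7, slow++,fast++
slow=7 fast=10: a[fast]=7≠0 swap→a[7]=7, slow++,fast++
slow=8 fast=11: a[fast]=0, fast++
slow=8 fast=12: a[fast]=0, fast++
slow=8 fast=13: a[fast]=0, fast++
slow=8 fast=14: a[fast]=5≠0 swap→a[8]=5, slow++,fast++
slow=9 fast=15: a[fast]=0, fast++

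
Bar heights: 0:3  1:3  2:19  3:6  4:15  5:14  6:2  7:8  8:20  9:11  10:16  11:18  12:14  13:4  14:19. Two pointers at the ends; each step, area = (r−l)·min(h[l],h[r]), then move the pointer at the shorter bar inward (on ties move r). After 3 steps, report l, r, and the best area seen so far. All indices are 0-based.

l=2, r=13, best area=228

[0,14] min(3,19)*14=42 best=42 * → l++
[1,14] min(3,19)*13=39 best=42 → l++
[2,14] min(19,19)*12=228 best=228 * → r--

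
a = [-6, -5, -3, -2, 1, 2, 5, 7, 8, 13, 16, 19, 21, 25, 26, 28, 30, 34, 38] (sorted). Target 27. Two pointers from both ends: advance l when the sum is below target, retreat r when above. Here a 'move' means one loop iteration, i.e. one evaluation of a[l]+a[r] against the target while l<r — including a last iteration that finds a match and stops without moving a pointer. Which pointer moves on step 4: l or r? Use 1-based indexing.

l=1 r=19: -6+38=32 >27, r--
l=1 r=18: -6+34=28 >27, r--
l=1 r=17: -6+30=24 <27, l++
l=2 r=17: -5+30=25 <27, l++

l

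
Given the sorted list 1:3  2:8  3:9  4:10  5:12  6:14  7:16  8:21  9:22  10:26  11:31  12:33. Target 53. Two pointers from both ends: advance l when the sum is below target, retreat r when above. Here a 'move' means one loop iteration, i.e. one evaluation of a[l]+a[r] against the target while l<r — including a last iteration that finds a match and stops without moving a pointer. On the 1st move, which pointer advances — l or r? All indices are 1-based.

l=1 r=12: 3+33=36 <53, l++

l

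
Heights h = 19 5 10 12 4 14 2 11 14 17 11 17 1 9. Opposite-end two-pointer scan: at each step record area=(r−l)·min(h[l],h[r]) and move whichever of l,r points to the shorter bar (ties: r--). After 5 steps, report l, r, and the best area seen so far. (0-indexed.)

l=0, r=8, best area=187

[0,13] min(19,9)*13=117 best=117 * → r--
[0,12] min(19,1)*12=12 best=117 → r--
[0,11] min(19,17)*11=187 best=187 * → r--
[0,10] min(19,11)*10=110 best=187 → r--
[0,9] min(19,17)*9=153 best=187 → r--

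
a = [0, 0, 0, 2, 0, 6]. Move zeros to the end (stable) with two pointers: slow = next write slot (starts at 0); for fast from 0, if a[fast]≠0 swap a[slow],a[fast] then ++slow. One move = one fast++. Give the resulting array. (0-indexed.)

[2, 6, 0, 0, 0, 0]

slow=0 fast=0: a[fast]=0, fast++
slow=0 fast=1: a[fast]=0, fast++
slow=0 fast=2: a[fast]=0, fast++
slow=0 fast=3: a[fast]=2≠0 swap→a[0]=2, slow++,fast++
slow=1 fast=4: a[fast]=0, fast++
slow=1 fast=5: a[fast]=6≠0 swap→a[1]=6, slow++,fast++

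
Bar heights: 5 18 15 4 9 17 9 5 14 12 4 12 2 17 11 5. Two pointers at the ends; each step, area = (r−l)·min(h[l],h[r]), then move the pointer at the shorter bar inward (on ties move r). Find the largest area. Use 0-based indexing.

max area = 204

l=0 r=15: min(5,5)*15=75 best=75 *, r--
l=0 r=14: min(5,11)*14=70 best=75, l++
l=1 r=14: min(18,11)*13=143 best=143 *, r--
l=1 r=13: min(18,17)*12=204 best=204 *, r--
l=1 r=12: min(18,2)*11=22 best=204, r--
l=1 r=11: min(18,12)*10=120 best=204, r--
l=1 r=10: min(18,4)*9=36 best=204, r--
l=1 r=9: min(18,12)*8=96 best=204, r--
l=1 r=8: min(18,14)*7=98 best=204, r--
l=1 r=7: min(18,5)*6=30 best=204, r--
l=1 r=6: min(18,9)*5=45 best=204, r--
l=1 r=5: min(18,17)*4=68 best=204, r--
l=1 r=4: min(18,9)*3=27 best=204, r--
l=1 r=3: min(18,4)*2=8 best=204, r--
l=1 r=2: min(18,15)*1=15 best=204, r--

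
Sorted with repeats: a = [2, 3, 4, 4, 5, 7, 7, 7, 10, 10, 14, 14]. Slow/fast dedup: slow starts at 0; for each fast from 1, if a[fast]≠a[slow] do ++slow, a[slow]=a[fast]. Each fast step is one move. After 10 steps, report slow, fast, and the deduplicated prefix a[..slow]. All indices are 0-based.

(s=0,f=1) a[fast]=3≠a[slow]=2 write a[1]=3 → slow++,fast++
(s=1,f=2) a[fast]=4≠a[slow]=3 write a[2]=4 → slow++,fast++
(s=2,f=3) a[fast]=4=a[slow] dup → fast++
(s=2,f=4) a[fast]=5≠a[slow]=4 write a[3]=5 → slow++,fast++
(s=3,f=5) a[fast]=7≠a[slow]=5 write a[4]=7 → slow++,fast++
(s=4,f=6) a[fast]=7=a[slow] dup → fast++
(s=4,f=7) a[fast]=7=a[slow] dup → fast++
(s=4,f=8) a[fast]=10≠a[slow]=7 write a[5]=10 → slow++,fast++
(s=5,f=9) a[fast]=10=a[slow] dup → fast++
(s=5,f=10) a[fast]=14≠a[slow]=10 write a[6]=14 → slow++,fast++

slow=6, fast=11, prefix=[2, 3, 4, 5, 7, 10, 14]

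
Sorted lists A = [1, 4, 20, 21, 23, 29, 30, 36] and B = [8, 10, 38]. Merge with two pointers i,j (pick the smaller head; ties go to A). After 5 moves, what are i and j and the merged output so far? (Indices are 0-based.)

i=3, j=2, merged so far=[1, 4, 8, 10, 20]

i=0 j=0: A[i]=1<=B[j]=8 take 1, i++
i=1 j=0: A[i]=4<=B[j]=8 take 4, i++
i=2 j=0: A[i]=20>B[j]=8 take 8, j++
i=2 j=1: A[i]=20>B[j]=10 take 10, j++
i=2 j=2: A[i]=20<=B[j]=38 take 20, i++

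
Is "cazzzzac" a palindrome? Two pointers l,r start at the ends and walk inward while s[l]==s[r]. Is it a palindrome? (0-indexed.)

palindrome

l=0 r=7: 'c'=='c', l++,r--
l=1 r=6: 'a'=='a', l++,r--
l=2 r=5: 'z'=='z', l++,r--
l=3 r=4: 'z'=='z', l++,r--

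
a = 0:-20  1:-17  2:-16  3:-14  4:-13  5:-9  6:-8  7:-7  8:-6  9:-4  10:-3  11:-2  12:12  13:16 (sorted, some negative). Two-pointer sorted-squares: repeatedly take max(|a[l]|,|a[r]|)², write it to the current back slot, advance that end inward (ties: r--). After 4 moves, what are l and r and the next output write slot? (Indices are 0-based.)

l=3, r=12, next write slot=9

l=0 r=13: |-20|>|16| out[13]=400, l++
l=1 r=13: |-17|>|16| out[12]=289, l++
l=2 r=13: |-16|<=|16| out[11]=256, r--
l=2 r=12: |-16|>|12| out[10]=256, l++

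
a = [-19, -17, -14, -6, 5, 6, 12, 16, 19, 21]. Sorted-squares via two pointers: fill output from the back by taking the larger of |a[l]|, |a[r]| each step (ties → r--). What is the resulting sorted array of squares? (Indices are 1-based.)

[25, 36, 36, 144, 196, 256, 289, 361, 361, 441]

l=1 r=10: |-19|<=|21| out[10]=441, r--
l=1 r=9: |-19|<=|19| out[9]=361, r--
l=1 r=8: |-19|>|16| out[8]=361, l++
l=2 r=8: |-17|>|16| out[7]=289, l++
l=3 r=8: |-14|<=|16| out[6]=256, r--
l=3 r=7: |-14|>|12| out[5]=196, l++
l=4 r=7: |-6|<=|12| out[4]=144, r--
l=4 r=6: |-6|<=|6| out[3]=36, r--
l=4 r=5: |-6|>|5| out[2]=36, l++
l=5 r=5: |5|<=|5| out[1]=25, r--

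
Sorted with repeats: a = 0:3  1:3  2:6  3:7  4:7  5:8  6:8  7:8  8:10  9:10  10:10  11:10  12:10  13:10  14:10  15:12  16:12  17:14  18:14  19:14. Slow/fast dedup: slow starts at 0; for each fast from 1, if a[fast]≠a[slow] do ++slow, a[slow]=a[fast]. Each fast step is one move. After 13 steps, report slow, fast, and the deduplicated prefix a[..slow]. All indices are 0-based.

(s=0,f=1) a[fast]=3=a[slow] dup → fast++
(s=0,f=2) a[fast]=6≠a[slow]=3 write a[1]=6 → slow++,fast++
(s=1,f=3) a[fast]=7≠a[slow]=6 write a[2]=7 → slow++,fast++
(s=2,f=4) a[fast]=7=a[slow] dup → fast++
(s=2,f=5) a[fast]=8≠a[slow]=7 write a[3]=8 → slow++,fast++
(s=3,f=6) a[fast]=8=a[slow] dup → fast++
(s=3,f=7) a[fast]=8=a[slow] dup → fast++
(s=3,f=8) a[fast]=10≠a[slow]=8 write a[4]=10 → slow++,fast++
(s=4,f=9) a[fast]=10=a[slow] dup → fast++
(s=4,f=10) a[fast]=10=a[slow] dup → fast++
(s=4,f=11) a[fast]=10=a[slow] dup → fast++
(s=4,f=12) a[fast]=10=a[slow] dup → fast++
(s=4,f=13) a[fast]=10=a[slow] dup → fast++

slow=4, fast=14, prefix=[3, 6, 7, 8, 10]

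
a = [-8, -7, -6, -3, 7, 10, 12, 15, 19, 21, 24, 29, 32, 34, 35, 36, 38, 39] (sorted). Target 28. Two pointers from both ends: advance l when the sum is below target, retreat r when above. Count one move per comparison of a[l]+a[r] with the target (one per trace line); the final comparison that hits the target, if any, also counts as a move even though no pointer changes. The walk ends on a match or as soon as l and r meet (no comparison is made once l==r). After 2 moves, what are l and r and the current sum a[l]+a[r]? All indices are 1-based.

l=1, r=16, sum=28

l=1 r=18: -8+39=31 >28, r--
l=1 r=17: -8+38=30 >28, r--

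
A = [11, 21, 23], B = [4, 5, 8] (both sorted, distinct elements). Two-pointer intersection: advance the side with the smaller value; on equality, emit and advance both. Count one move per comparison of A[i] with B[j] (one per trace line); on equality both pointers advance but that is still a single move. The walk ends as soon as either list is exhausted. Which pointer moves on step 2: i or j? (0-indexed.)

[i=0,j=0] 11>4 → j++
[i=0,j=1] 11>5 → j++

j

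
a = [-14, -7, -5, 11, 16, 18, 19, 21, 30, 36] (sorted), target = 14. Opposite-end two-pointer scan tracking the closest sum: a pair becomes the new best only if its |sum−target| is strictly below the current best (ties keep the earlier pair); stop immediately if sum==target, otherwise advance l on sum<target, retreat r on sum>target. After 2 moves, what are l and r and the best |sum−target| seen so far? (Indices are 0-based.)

[0,9] -14+36=22 d=8 * → r--
[0,8] -14+30=16 d=2 * → r--

l=0, r=7, best |Δ|=2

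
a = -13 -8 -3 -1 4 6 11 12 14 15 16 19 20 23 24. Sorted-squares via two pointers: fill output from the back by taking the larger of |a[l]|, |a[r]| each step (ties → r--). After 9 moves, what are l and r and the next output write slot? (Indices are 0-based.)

l=1, r=6, next write slot=5

[0,14] |-13|<=|24| out[14]=576 → r--
[0,13] |-13|<=|23| out[13]=529 → r--
[0,12] |-13|<=|20| out[12]=400 → r--
[0,11] |-13|<=|19| out[11]=361 → r--
[0,10] |-13|<=|16| out[10]=256 → r--
[0,9] |-13|<=|15| out[9]=225 → r--
[0,8] |-13|<=|14| out[8]=196 → r--
[0,7] |-13|>|12| out[7]=169 → l++
[1,7] |-8|<=|12| out[6]=144 → r--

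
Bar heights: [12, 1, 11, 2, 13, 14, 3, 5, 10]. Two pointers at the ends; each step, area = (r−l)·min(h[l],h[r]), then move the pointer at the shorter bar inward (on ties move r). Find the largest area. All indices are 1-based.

max area = 80

l=1 r=9: min(12,10)*8=80 best=80 *, r--
l=1 r=8: min(12,5)*7=35 best=80, r--
l=1 r=7: min(12,3)*6=18 best=80, r--
l=1 r=6: min(12,14)*5=60 best=80, l++
l=2 r=6: min(1,14)*4=4 best=80, l++
l=3 r=6: min(11,14)*3=33 best=80, l++
l=4 r=6: min(2,14)*2=4 best=80, l++
l=5 r=6: min(13,14)*1=13 best=80, l++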